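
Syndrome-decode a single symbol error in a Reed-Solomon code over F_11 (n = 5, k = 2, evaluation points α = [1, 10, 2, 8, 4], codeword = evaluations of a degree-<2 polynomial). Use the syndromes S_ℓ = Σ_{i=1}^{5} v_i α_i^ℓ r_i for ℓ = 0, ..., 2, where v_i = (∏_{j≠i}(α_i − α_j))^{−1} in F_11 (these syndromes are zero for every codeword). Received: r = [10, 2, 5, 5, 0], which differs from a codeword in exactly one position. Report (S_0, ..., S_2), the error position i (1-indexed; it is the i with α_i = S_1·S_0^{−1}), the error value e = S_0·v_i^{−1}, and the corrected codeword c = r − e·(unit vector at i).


S = (8, 5, 10), error at position 3, error magnitude e = 2, c = [10, 2, 3, 5, 0].

Step 1: column multipliers v_i = (∏_{j≠i}(α_i − α_j))^{−1} mod 11.
  i = 1 (α = 1): (1−10)(1−2)(1−8)(1−4) = (−9)·(−1)·(−7)·(−3) = 189 ≡ 2, so v_1 = 2^{−1} = 6 (mod 11).
  i = 2 (α = 10): (10−1)(10−2)(10−8)(10−4) = 9·8·2·6 = 864 ≡ 6, so v_2 = 6^{−1} = 2 (mod 11).
  i = 3 (α = 2): (2−1)(2−10)(2−8)(2−4) = 1·(−8)·(−6)·(−2) = −96 ≡ 3, so v_3 = 3^{−1} = 4 (mod 11).
  i = 4 (α = 8): (8−1)(8−10)(8−2)(8−4) = 7·(−2)·6·4 = −336 ≡ 5, so v_4 = 5^{−1} = 9 (mod 11).
  i = 5 (α = 4): (4−1)(4−10)(4−2)(4−8) = 3·(−6)·2·(−4) = 144 ≡ 1, so v_5 = 1^{−1} = 1 (mod 11).
  v = [6, 2, 4, 9, 1].
Step 2: syndromes of r = [10, 2, 5, 5, 0] (all sums mod 11).
  S_0 = Σ v_i r_i = 6·10 + 2·2 + 4·5 + 9·5 + 1·0 = 129 ≡ 8.
  S_1 = Σ v_i α_i r_i = 6·1·10 + 2·10·2 + 4·2·5 + 9·8·5 + 1·4·0 = 500 ≡ 5.
  α_i^2 mod 11 = [1, 1, 4, 9, 5].
  S_2 = Σ v_i α_i^2 r_i = 6·1·10 + 2·1·2 + 4·4·5 + 9·9·5 + 1·5·0 = 549 ≡ 10.
  S = (8, 5, 10) ≠ 0, so r is not a codeword (an error is present).
Step 3: locate the error. For a single error e at position i, S_ℓ = v_i·e·α_i^ℓ, so α_err = S_1/S_0.
  S_0^{−1} = 8^{−1} = 7 (mod 11), so α_err = 5·7 = 35 ≡ 2 = α_3. Error position i = 3.
  Consistency check: S_2/S_1 = 10·9 = 90 ≡ 2 = α_err ✓ (single-error assumption holds).
Step 4: error magnitude e = S_0/v_3 = S_0·∏_{j≠3}(α_3 − α_j) = 8·3 = 24 ≡ 2 (mod 11).
Step 5: correct position 3: c_3 = r_3 − e = 5 − 2 ≡ 3 (mod 11). Hence c = [10, 2, 3, 5, 0].
  Check: interpolating c through the α_i gives m(x) = 6 + 4·x (degree < 2) with m(α_i) = c_i for every i, so c is indeed a codeword.


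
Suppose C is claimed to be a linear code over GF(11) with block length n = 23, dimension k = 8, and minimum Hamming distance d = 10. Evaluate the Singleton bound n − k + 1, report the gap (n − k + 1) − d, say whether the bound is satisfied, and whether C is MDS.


Singleton RHS = n − k + 1 = 16, slack = 6, bound satisfied, not MDS.

Singleton bound: d ≤ n − k + 1.
Here n = 23, k = 8, so n − k + 1 = 16.
Given d = 10, check d ≤ 16: YES.
Slack = (n − k + 1) − d = 6.
The code is NOT MDS (slack = 6 > 0).
Description: the claimed parameters are [23, 8, 10]_11; such a code would be non-MDS.


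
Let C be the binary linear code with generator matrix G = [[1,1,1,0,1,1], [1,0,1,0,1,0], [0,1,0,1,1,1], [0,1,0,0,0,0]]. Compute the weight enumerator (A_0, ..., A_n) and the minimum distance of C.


Weight distribution: A_0 = 1, A_1 = 2, A_2 = 2, A_3 = 4, A_4 = 5, A_5 = 2. Minimum distance d = 1.

Enumerate all 2^4 = 16 messages m ∈ F_2^4.
For each, compute codeword c = mG in F_2^6, then tally its weight.
  m = 0000 → c = 000000, weight = 0.
  m = 1000 → c = 111011, weight = 5.
  m = 0100 → c = 101010, weight = 3.
  m = 1100 → c = 010001, weight = 2.
  m = 0010 → c = 010111, weight = 4.
  m = 1010 → c = 101100, weight = 3.
  m = 0110 → c = 111101, weight = 5.
  m = 1110 → c = 000110, weight = 2.
  m = 0001 → c = 010000, weight = 1.
  m = 1001 → c = 101011, weight = 4.
  m = 0101 → c = 111010, weight = 4.
  m = 1101 → c = 000001, weight = 1.
  m = 0011 → c = 000111, weight = 3.
  m = 1011 → c = 111100, weight = 4.
  m = 0111 → c = 101101, weight = 4.
  m = 1111 → c = 010110, weight = 3.
Tally weights:
  weight 0: 1 codewords.
  weight 1: 2 codewords.
  weight 2: 2 codewords.
  weight 3: 4 codewords.
  weight 4: 5 codewords.
  weight 5: 2 codewords.
Minimum distance d = smallest w > 0 with A_w > 0 = 1.
Sanity: Σ A_w = 16 = 2^4 = 16 ✓.


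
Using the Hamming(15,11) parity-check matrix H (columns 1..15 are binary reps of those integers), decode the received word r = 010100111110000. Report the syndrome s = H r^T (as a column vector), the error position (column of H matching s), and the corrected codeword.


s = (0, 0, 0, 1)^T, error position = 1, corrected codeword c = 110100111110000

Compute s = H r^T mod 2 one row at a time:
  s_1 = 1 + 1 + 1 + 1 + 0 + 0 + 0 + 0 = 4 ≡ 0 (mod 2).
  s_2 = 1 + 0 + 0 + 1 + 0 + 0 + 0 + 0 = 2 ≡ 0 (mod 2).
  s_3 = 1 + 0 + 0 + 1 + 1 + 1 + 0 + 0 = 4 ≡ 0 (mod 2).
  s_4 = 0 + 0 + 0 + 1 + 1 + 1 + 0 + 0 = 3 ≡ 1 (mod 2).
s = (0, 0, 0, 1)^T — this equals column 1 of H (binary 0001), so error is at position 1.
Correct: flip bit 1 of r = 010100111110000 to get c = 110100111110000.


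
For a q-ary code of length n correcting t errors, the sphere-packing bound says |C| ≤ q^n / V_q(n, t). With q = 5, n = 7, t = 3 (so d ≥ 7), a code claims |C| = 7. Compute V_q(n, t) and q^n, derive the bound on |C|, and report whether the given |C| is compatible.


V_q(n, t) = 2605, q^n = 78125, Hamming bound = 29, |C| = 7 ≤ bound (satisfied).

Step 1: Compute V_q(n, t) = Σ_{j=0}^3 C(n, j) (q−1)^j.
  j = 0: C(7,0)·(4)^0 = 1·1 = 1.
  j = 1: C(7,1)·(4)^1 = 7·4 = 28.
  j = 2: C(7,2)·(4)^2 = 21·16 = 336.
  j = 3: C(7,3)·(4)^3 = 35·64 = 2240.
  V_q(n, t) = 1 + 28 + 336 + 2240 = 2605.
Step 2: q^n = 5^7 = 78125.
Step 3: Hamming bound ⌊q^n / V_q(n,t)⌋ = ⌊78125/2605⌋ = 29.
Step 4: Compare |C| = 7 to 29: satisfied.
The claimed |C| lies below the Hamming bound.


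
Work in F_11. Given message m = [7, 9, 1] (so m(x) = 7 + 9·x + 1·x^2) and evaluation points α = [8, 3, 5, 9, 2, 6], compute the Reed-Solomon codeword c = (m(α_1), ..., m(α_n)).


c = [0, 10, 0, 4, 7, 9]

Message polynomial: m(x) = 7 + 9·x + 1·x^2 (mod 11).
For each evaluation point α_i, compute m(α_i) mod 11:
  α_1 = 8: Horner steps 1 → 6 → 0, so m(8) = 0.
  α_2 = 3: Horner steps 1 → 1 → 10, so m(3) = 10.
  α_3 = 5: Horner steps 1 → 3 → 0, so m(5) = 0.
  α_4 = 9: Horner steps 1 → 7 → 4, so m(9) = 4.
  α_5 = 2: Horner steps 1 → 0 → 7, so m(2) = 7.
  α_6 = 6: Horner steps 1 → 4 → 9, so m(6) = 9.
Codeword c = [0, 10, 0, 4, 7, 9] ∈ F_11^6.


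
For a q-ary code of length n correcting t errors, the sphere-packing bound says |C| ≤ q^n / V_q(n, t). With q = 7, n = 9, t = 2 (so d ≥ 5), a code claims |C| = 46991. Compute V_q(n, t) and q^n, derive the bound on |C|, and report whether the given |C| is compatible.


V_q(n, t) = 1351, q^n = 40353607, Hamming bound = 29869, |C| = 46991 > bound (violated).

Step 1: Compute V_q(n, t) = Σ_{j=0}^2 C(n, j) (q−1)^j.
  j = 0: C(9,0)·(6)^0 = 1·1 = 1.
  j = 1: C(9,1)·(6)^1 = 9·6 = 54.
  j = 2: C(9,2)·(6)^2 = 36·36 = 1296.
  V_q(n, t) = 1 + 54 + 1296 = 1351.
Step 2: q^n = 7^9 = 40353607.
Step 3: Hamming bound ⌊q^n / V_q(n,t)⌋ = ⌊40353607/1351⌋ = 29869.
Step 4: Compare |C| = 46991 to 29869: violated.
The claimed |C| lies above the Hamming bound, so no 7-ary code of length 9 with d ≥ 5 can have 46991 codewords.


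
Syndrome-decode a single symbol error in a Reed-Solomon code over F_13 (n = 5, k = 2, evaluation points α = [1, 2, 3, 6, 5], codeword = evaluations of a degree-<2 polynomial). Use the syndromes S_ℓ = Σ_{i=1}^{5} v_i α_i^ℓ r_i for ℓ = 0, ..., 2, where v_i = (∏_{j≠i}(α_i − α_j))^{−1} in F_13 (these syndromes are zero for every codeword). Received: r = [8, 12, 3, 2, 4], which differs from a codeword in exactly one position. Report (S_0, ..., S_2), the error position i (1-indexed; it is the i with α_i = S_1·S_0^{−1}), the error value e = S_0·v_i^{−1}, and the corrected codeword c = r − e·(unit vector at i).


S = (3, 2, 10), error at position 5, error magnitude e = 6, c = [8, 12, 3, 2, 11].

Step 1: column multipliers v_i = (∏_{j≠i}(α_i − α_j))^{−1} mod 13.
  i = 1 (α = 1): (1−2)(1−3)(1−6)(1−5) = (−1)·(−2)·(−5)·(−4) = 40 ≡ 1, so v_1 = 1^{−1} = 1 (mod 13).
  i = 2 (α = 2): (2−1)(2−3)(2−6)(2−5) = 1·(−1)·(−4)·(−3) = −12 ≡ 1, so v_2 = 1^{−1} = 1 (mod 13).
  i = 3 (α = 3): (3−1)(3−2)(3−6)(3−5) = 2·1·(−3)·(−2) = 12 ≡ 12, so v_3 = 12^{−1} = 12 (mod 13).
  i = 4 (α = 6): (6−1)(6−2)(6−3)(6−5) = 5·4·3·1 = 60 ≡ 8, so v_4 = 8^{−1} = 5 (mod 13).
  i = 5 (α = 5): (5−1)(5−2)(5−3)(5−6) = 4·3·2·(−1) = −24 ≡ 2, so v_5 = 2^{−1} = 7 (mod 13).
  v = [1, 1, 12, 5, 7].
Step 2: syndromes of r = [8, 12, 3, 2, 4] (all sums mod 13).
  S_0 = Σ v_i r_i = 1·8 + 1·12 + 12·3 + 5·2 + 7·4 = 94 ≡ 3.
  S_1 = Σ v_i α_i r_i = 1·1·8 + 1·2·12 + 12·3·3 + 5·6·2 + 7·5·4 = 340 ≡ 2.
  α_i^2 mod 13 = [1, 4, 9, 10, 12].
  S_2 = Σ v_i α_i^2 r_i = 1·1·8 + 1·4·12 + 12·9·3 + 5·10·2 + 7·12·4 = 816 ≡ 10.
  S = (3, 2, 10) ≠ 0, so r is not a codeword (an error is present).
Step 3: locate the error. For a single error e at position i, S_ℓ = v_i·e·α_i^ℓ, so α_err = S_1/S_0.
  S_0^{−1} = 3^{−1} = 9 (mod 13), so α_err = 2·9 = 18 ≡ 5 = α_5. Error position i = 5.
  Consistency check: S_2/S_1 = 10·7 = 70 ≡ 5 = α_err ✓ (single-error assumption holds).
Step 4: error magnitude e = S_0/v_5 = S_0·∏_{j≠5}(α_5 − α_j) = 3·2 = 6 ≡ 6 (mod 13).
Step 5: correct position 5: c_5 = r_5 − e = 4 − 6 ≡ 11 (mod 13). Hence c = [8, 12, 3, 2, 11].
  Check: interpolating c through the α_i gives m(x) = 4 + 4·x (degree < 2) with m(α_i) = c_i for every i, so c is indeed a codeword.


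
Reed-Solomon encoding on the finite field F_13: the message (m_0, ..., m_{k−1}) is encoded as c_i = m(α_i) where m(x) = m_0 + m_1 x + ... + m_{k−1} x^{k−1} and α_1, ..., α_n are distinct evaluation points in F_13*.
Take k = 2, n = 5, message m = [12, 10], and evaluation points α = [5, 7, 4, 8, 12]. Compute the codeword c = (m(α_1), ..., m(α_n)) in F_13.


c = [10, 4, 0, 1, 2]

Message polynomial: m(x) = 12 + 10·x (mod 13).
For each evaluation point α_i, compute m(α_i) mod 13:
  α_1 = 5: Horner steps 10 → 10, so m(5) = 10.
  α_2 = 7: Horner steps 10 → 4, so m(7) = 4.
  α_3 = 4: Horner steps 10 → 0, so m(4) = 0.
  α_4 = 8: Horner steps 10 → 1, so m(8) = 1.
  α_5 = 12: Horner steps 10 → 2, so m(12) = 2.
Codeword c = [10, 4, 0, 1, 2] ∈ F_13^5.


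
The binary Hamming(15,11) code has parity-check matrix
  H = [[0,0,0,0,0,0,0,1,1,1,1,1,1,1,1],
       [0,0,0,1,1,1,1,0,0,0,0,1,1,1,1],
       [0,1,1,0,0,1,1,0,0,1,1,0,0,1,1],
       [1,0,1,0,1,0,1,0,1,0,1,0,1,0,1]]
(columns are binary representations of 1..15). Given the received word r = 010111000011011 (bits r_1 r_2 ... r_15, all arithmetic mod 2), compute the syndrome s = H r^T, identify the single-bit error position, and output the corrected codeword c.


s = (0, 0, 1, 1)^T, error position = 3, corrected codeword c = 011111000011011

Compute s = H r^T mod 2 one row at a time:
  s_1 = 0 + 0 + 0 + 1 + 1 + 0 + 1 + 1 = 4 ≡ 0 (mod 2).
  s_2 = 1 + 1 + 1 + 0 + 1 + 0 + 1 + 1 = 6 ≡ 0 (mod 2).
  s_3 = 1 + 0 + 1 + 0 + 0 + 1 + 1 + 1 = 5 ≡ 1 (mod 2).
  s_4 = 0 + 0 + 1 + 0 + 0 + 1 + 0 + 1 = 3 ≡ 1 (mod 2).
s = (0, 0, 1, 1)^T — this equals column 3 of H (binary 0011), so error is at position 3.
Correct: flip bit 3 of r = 010111000011011 to get c = 011111000011011.


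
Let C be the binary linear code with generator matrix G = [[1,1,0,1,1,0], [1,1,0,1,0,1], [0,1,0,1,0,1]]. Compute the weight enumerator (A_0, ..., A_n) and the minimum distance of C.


Weight distribution: A_0 = 1, A_1 = 1, A_2 = 1, A_3 = 3, A_4 = 2. Minimum distance d = 1.

Enumerate all 2^3 = 8 messages m ∈ F_2^3.
For each, compute codeword c = mG in F_2^6, then tally its weight.
  m = 000 → c = 000000, weight = 0.
  m = 100 → c = 110110, weight = 4.
  m = 010 → c = 110101, weight = 4.
  m = 110 → c = 000011, weight = 2.
  m = 001 → c = 010101, weight = 3.
  m = 101 → c = 100011, weight = 3.
  m = 011 → c = 100000, weight = 1.
  m = 111 → c = 010110, weight = 3.
Tally weights:
  weight 0: 1 codewords.
  weight 1: 1 codewords.
  weight 2: 1 codewords.
  weight 3: 3 codewords.
  weight 4: 2 codewords.
Minimum distance d = smallest w > 0 with A_w > 0 = 1.
Sanity: Σ A_w = 8 = 2^3 = 8 ✓.


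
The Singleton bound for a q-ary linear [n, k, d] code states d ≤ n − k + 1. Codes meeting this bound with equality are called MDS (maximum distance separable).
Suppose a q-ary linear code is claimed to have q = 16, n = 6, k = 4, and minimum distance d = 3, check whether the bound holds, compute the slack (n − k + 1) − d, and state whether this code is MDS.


Singleton RHS = n − k + 1 = 3, slack = 0, bound satisfied, MDS.

Singleton bound: d ≤ n − k + 1.
Here n = 6, k = 4, so n − k + 1 = 3.
Given d = 3, check d ≤ 3: YES.
Slack = (n − k + 1) − d = 0.
The code is MDS (slack = 0).
Description: the claimed parameters are [6, 4, 3]_16; such a code would be MDS (meets Singleton bound).


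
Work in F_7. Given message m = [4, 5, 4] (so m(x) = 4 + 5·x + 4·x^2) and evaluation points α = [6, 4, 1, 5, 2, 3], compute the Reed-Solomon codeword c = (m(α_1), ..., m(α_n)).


c = [3, 4, 6, 3, 2, 6]

Message polynomial: m(x) = 4 + 5·x + 4·x^2 (mod 7).
For each evaluation point α_i, compute m(α_i) mod 7:
  α_1 = 6: Horner steps 4 → 1 → 3, so m(6) = 3.
  α_2 = 4: Horner steps 4 → 0 → 4, so m(4) = 4.
  α_3 = 1: Horner steps 4 → 2 → 6, so m(1) = 6.
  α_4 = 5: Horner steps 4 → 4 → 3, so m(5) = 3.
  α_5 = 2: Horner steps 4 → 6 → 2, so m(2) = 2.
  α_6 = 3: Horner steps 4 → 3 → 6, so m(3) = 6.
Codeword c = [3, 4, 6, 3, 2, 6] ∈ F_7^6.


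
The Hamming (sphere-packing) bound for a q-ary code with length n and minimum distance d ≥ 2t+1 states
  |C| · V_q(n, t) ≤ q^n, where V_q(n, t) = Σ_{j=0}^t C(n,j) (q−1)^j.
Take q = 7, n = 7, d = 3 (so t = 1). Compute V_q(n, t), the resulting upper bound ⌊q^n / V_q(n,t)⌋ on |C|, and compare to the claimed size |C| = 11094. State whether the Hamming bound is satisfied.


V_q(n, t) = 43, q^n = 823543, Hamming bound = 19152, |C| = 11094 ≤ bound (satisfied).

Step 1: Compute V_q(n, t) = Σ_{j=0}^1 C(n, j) (q−1)^j.
  j = 0: C(7,0)·(6)^0 = 1·1 = 1.
  j = 1: C(7,1)·(6)^1 = 7·6 = 42.
  V_q(n, t) = 1 + 42 = 43.
Step 2: q^n = 7^7 = 823543.
Step 3: Hamming bound ⌊q^n / V_q(n,t)⌋ = ⌊823543/43⌋ = 19152.
Step 4: Compare |C| = 11094 to 19152: satisfied.
The claimed |C| lies below the Hamming bound.


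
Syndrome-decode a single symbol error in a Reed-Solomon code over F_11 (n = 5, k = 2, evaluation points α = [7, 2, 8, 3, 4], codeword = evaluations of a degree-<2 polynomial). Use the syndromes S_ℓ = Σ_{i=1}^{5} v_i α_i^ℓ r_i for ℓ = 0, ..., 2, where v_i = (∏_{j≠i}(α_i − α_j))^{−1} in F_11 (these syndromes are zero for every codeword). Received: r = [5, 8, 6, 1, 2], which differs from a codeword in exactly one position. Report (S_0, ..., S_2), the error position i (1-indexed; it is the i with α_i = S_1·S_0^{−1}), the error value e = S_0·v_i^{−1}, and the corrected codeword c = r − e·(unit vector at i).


S = (6, 1, 2), error at position 2, error magnitude e = 8, c = [5, 0, 6, 1, 2].

Step 1: column multipliers v_i = (∏_{j≠i}(α_i − α_j))^{−1} mod 11.
  i = 1 (α = 7): (7−2)(7−8)(7−3)(7−4) = 5·(−1)·4·3 = −60 ≡ 6, so v_1 = 6^{−1} = 2 (mod 11).
  i = 2 (α = 2): (2−7)(2−8)(2−3)(2−4) = (−5)·(−6)·(−1)·(−2) = 60 ≡ 5, so v_2 = 5^{−1} = 9 (mod 11).
  i = 3 (α = 8): (8−7)(8−2)(8−3)(8−4) = 1·6·5·4 = 120 ≡ 10, so v_3 = 10^{−1} = 10 (mod 11).
  i = 4 (α = 3): (3−7)(3−2)(3−8)(3−4) = (−4)·1·(−5)·(−1) = −20 ≡ 2, so v_4 = 2^{−1} = 6 (mod 11).
  i = 5 (α = 4): (4−7)(4−2)(4−8)(4−3) = (−3)·2·(−4)·1 = 24 ≡ 2, so v_5 = 2^{−1} = 6 (mod 11).
  v = [2, 9, 10, 6, 6].
Step 2: syndromes of r = [5, 8, 6, 1, 2] (all sums mod 11).
  S_0 = Σ v_i r_i = 2·5 + 9·8 + 10·6 + 6·1 + 6·2 = 160 ≡ 6.
  S_1 = Σ v_i α_i r_i = 2·7·5 + 9·2·8 + 10·8·6 + 6·3·1 + 6·4·2 = 760 ≡ 1.
  α_i^2 mod 11 = [5, 4, 9, 9, 5].
  S_2 = Σ v_i α_i^2 r_i = 2·5·5 + 9·4·8 + 10·9·6 + 6·9·1 + 6·5·2 = 992 ≡ 2.
  S = (6, 1, 2) ≠ 0, so r is not a codeword (an error is present).
Step 3: locate the error. For a single error e at position i, S_ℓ = v_i·e·α_i^ℓ, so α_err = S_1/S_0.
  S_0^{−1} = 6^{−1} = 2 (mod 11), so α_err = 1·2 = 2 ≡ 2 = α_2. Error position i = 2.
  Consistency check: S_2/S_1 = 2·1 = 2 ≡ 2 = α_err ✓ (single-error assumption holds).
Step 4: error magnitude e = S_0/v_2 = S_0·∏_{j≠2}(α_2 − α_j) = 6·5 = 30 ≡ 8 (mod 11).
Step 5: correct position 2: c_2 = r_2 − e = 8 − 8 ≡ 0 (mod 11). Hence c = [5, 0, 6, 1, 2].
  Check: interpolating c through the α_i gives m(x) = 9 + 1·x (degree < 2) with m(α_i) = c_i for every i, so c is indeed a codeword.


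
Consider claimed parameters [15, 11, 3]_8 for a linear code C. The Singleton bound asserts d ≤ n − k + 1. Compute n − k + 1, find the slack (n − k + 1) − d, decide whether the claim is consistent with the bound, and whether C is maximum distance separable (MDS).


Singleton RHS = n − k + 1 = 5, slack = 2, bound satisfied, not MDS.

Singleton bound: d ≤ n − k + 1.
Here n = 15, k = 11, so n − k + 1 = 5.
Given d = 3, check d ≤ 5: YES.
Slack = (n − k + 1) − d = 2.
The code is NOT MDS (slack = 2 > 0).
Description: the claimed parameters are [15, 11, 3]_8; such a code would be non-MDS.


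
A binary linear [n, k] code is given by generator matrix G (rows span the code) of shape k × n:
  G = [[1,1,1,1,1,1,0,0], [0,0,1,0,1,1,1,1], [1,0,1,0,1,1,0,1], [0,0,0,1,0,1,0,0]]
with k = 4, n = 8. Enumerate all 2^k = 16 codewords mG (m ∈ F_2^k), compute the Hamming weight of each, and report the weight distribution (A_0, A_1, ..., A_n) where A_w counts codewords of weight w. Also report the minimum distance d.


Weight distribution: A_0 = 1, A_2 = 2, A_3 = 2, A_4 = 3, A_5 = 6, A_6 = 2. Minimum distance d = 2.

Enumerate all 2^4 = 16 messages m ∈ F_2^4.
For each, compute codeword c = mG in F_2^8, then tally its weight.
  m = 0000 → c = 00000000, weight = 0.
  m = 1000 → c = 11111100, weight = 6.
  m = 0100 → c = 00101111, weight = 5.
  m = 1100 → c = 11010011, weight = 5.
  m = 0010 → c = 10101101, weight = 5.
  m = 1010 → c = 01010001, weight = 3.
  m = 0110 → c = 10000010, weight = 2.
  m = 1110 → c = 01111110, weight = 6.
  m = 0001 → c = 00010100, weight = 2.
  m = 1001 → c = 11101000, weight = 4.
  m = 0101 → c = 00111011, weight = 5.
  m = 1101 → c = 11000111, weight = 5.
  m = 0011 → c = 10111001, weight = 5.
  m = 1011 → c = 01000101, weight = 3.
  m = 0111 → c = 10010110, weight = 4.
  m = 1111 → c = 01101010, weight = 4.
Tally weights:
  weight 0: 1 codewords.
  weight 2: 2 codewords.
  weight 3: 2 codewords.
  weight 4: 3 codewords.
  weight 5: 6 codewords.
  weight 6: 2 codewords.
Minimum distance d = smallest w > 0 with A_w > 0 = 2.
Sanity: Σ A_w = 16 = 2^4 = 16 ✓.


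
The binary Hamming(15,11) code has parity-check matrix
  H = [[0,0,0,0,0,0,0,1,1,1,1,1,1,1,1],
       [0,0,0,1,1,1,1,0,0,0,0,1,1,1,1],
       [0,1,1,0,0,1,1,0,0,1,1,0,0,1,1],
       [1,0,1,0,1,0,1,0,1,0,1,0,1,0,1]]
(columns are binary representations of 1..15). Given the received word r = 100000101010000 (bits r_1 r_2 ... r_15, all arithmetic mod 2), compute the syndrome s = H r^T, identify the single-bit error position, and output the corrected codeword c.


s = (0, 1, 0, 0)^T, error position = 4, corrected codeword c = 100100101010000

Compute s = H r^T mod 2 one row at a time:
  s_1 = 0 + 1 + 0 + 1 + 0 + 0 + 0 + 0 = 2 ≡ 0 (mod 2).
  s_2 = 0 + 0 + 0 + 1 + 0 + 0 + 0 + 0 = 1 ≡ 1 (mod 2).
  s_3 = 0 + 0 + 0 + 1 + 0 + 1 + 0 + 0 = 2 ≡ 0 (mod 2).
  s_4 = 1 + 0 + 0 + 1 + 1 + 1 + 0 + 0 = 4 ≡ 0 (mod 2).
s = (0, 1, 0, 0)^T — this equals column 4 of H (binary 0100), so error is at position 4.
Correct: flip bit 4 of r = 100000101010000 to get c = 100100101010000.


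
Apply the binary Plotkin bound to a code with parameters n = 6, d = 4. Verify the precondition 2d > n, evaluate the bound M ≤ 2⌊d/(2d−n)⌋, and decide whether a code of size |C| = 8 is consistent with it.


Plotkin bound M ≤ 4; given |C| = 8 > bound (violated).

Check applicability: 2d = 8, n = 6.
2d − n = 2 > 0, so Plotkin applies.
Compute d/(2d−n) = 4/2 ≈ 2.0000.
⌊d/(2d−n)⌋ = 2.
Plotkin bound: M ≤ 2·2 = 4.
Given |C| = 8, check: VIOLATED.
This |C| is above the Plotkin bound, so no binary code with n = 6, d = 4 and 8 codewords exists.


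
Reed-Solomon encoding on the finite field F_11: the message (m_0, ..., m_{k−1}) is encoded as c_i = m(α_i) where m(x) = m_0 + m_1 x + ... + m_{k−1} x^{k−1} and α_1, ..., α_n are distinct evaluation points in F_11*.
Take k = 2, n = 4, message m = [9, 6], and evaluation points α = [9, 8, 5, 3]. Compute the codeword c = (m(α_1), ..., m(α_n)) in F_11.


c = [8, 2, 6, 5]

Message polynomial: m(x) = 9 + 6·x (mod 11).
For each evaluation point α_i, compute m(α_i) mod 11:
  α_1 = 9: Horner steps 6 → 8, so m(9) = 8.
  α_2 = 8: Horner steps 6 → 2, so m(8) = 2.
  α_3 = 5: Horner steps 6 → 6, so m(5) = 6.
  α_4 = 3: Horner steps 6 → 5, so m(3) = 5.
Codeword c = [8, 2, 6, 5] ∈ F_11^4.


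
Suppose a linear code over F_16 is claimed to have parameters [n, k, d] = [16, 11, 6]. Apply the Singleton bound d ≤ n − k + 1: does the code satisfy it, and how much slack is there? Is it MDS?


Singleton RHS = n − k + 1 = 6, slack = 0, bound satisfied, MDS.

Singleton bound: d ≤ n − k + 1.
Here n = 16, k = 11, so n − k + 1 = 6.
Given d = 6, check d ≤ 6: YES.
Slack = (n − k + 1) − d = 0.
The code is MDS (slack = 0).
Description: the claimed parameters are [16, 11, 6]_16; such a code would be MDS (meets Singleton bound).


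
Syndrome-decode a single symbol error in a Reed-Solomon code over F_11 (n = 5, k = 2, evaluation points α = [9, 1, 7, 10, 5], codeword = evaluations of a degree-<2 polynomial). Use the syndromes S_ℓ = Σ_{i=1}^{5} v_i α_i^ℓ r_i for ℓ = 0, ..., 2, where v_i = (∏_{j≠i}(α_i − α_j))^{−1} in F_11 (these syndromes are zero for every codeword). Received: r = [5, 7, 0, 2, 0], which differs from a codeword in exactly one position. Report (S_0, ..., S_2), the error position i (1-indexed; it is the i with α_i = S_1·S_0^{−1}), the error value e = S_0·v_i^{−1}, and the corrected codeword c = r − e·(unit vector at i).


S = (1, 5, 3), error at position 5, error magnitude e = 5, c = [5, 7, 0, 2, 6].

Step 1: column multipliers v_i = (∏_{j≠i}(α_i − α_j))^{−1} mod 11.
  i = 1 (α = 9): (9−1)(9−7)(9−10)(9−5) = 8·2·(−1)·4 = −64 ≡ 2, so v_1 = 2^{−1} = 6 (mod 11).
  i = 2 (α = 1): (1−9)(1−7)(1−10)(1−5) = (−8)·(−6)·(−9)·(−4) = 1728 ≡ 1, so v_2 = 1^{−1} = 1 (mod 11).
  i = 3 (α = 7): (7−9)(7−1)(7−10)(7−5) = (−2)·6·(−3)·2 = 72 ≡ 6, so v_3 = 6^{−1} = 2 (mod 11).
  i = 4 (α = 10): (10−9)(10−1)(10−7)(10−5) = 1·9·3·5 = 135 ≡ 3, so v_4 = 3^{−1} = 4 (mod 11).
  i = 5 (α = 5): (5−9)(5−1)(5−7)(5−10) = (−4)·4·(−2)·(−5) = −160 ≡ 5, so v_5 = 5^{−1} = 9 (mod 11).
  v = [6, 1, 2, 4, 9].
Step 2: syndromes of r = [5, 7, 0, 2, 0] (all sums mod 11).
  S_0 = Σ v_i r_i = 6·5 + 1·7 + 2·0 + 4·2 + 9·0 = 45 ≡ 1.
  S_1 = Σ v_i α_i r_i = 6·9·5 + 1·1·7 + 2·7·0 + 4·10·2 + 9·5·0 = 357 ≡ 5.
  α_i^2 mod 11 = [4, 1, 5, 1, 3].
  S_2 = Σ v_i α_i^2 r_i = 6·4·5 + 1·1·7 + 2·5·0 + 4·1·2 + 9·3·0 = 135 ≡ 3.
  S = (1, 5, 3) ≠ 0, so r is not a codeword (an error is present).
Step 3: locate the error. For a single error e at position i, S_ℓ = v_i·e·α_i^ℓ, so α_err = S_1/S_0.
  S_0^{−1} = 1^{−1} = 1 (mod 11), so α_err = 5·1 = 5 ≡ 5 = α_5. Error position i = 5.
  Consistency check: S_2/S_1 = 3·9 = 27 ≡ 5 = α_err ✓ (single-error assumption holds).
Step 4: error magnitude e = S_0/v_5 = S_0·∏_{j≠5}(α_5 − α_j) = 1·5 = 5 ≡ 5 (mod 11).
Step 5: correct position 5: c_5 = r_5 − e = 0 − 5 ≡ 6 (mod 11). Hence c = [5, 7, 0, 2, 6].
  Check: interpolating c through the α_i gives m(x) = 10 + 8·x (degree < 2) with m(α_i) = c_i for every i, so c is indeed a codeword.


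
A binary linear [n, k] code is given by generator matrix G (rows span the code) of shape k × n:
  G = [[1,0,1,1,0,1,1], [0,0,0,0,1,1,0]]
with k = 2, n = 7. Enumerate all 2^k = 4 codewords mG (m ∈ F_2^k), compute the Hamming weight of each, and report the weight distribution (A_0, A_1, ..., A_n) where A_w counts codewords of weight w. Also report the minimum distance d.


Weight distribution: A_0 = 1, A_2 = 1, A_5 = 2. Minimum distance d = 2.

Enumerate all 2^2 = 4 messages m ∈ F_2^2.
For each, compute codeword c = mG in F_2^7, then tally its weight.
  m = 00 → c = 0000000, weight = 0.
  m = 10 → c = 1011011, weight = 5.
  m = 01 → c = 0000110, weight = 2.
  m = 11 → c = 1011101, weight = 5.
Tally weights:
  weight 0: 1 codewords.
  weight 2: 1 codewords.
  weight 5: 2 codewords.
Minimum distance d = smallest w > 0 with A_w > 0 = 2.
Sanity: Σ A_w = 4 = 2^2 = 4 ✓.


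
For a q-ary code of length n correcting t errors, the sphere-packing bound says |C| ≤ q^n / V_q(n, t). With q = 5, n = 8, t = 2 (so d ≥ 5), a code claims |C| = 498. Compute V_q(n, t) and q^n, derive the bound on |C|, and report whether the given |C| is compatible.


V_q(n, t) = 481, q^n = 390625, Hamming bound = 812, |C| = 498 ≤ bound (satisfied).

Step 1: Compute V_q(n, t) = Σ_{j=0}^2 C(n, j) (q−1)^j.
  j = 0: C(8,0)·(4)^0 = 1·1 = 1.
  j = 1: C(8,1)·(4)^1 = 8·4 = 32.
  j = 2: C(8,2)·(4)^2 = 28·16 = 448.
  V_q(n, t) = 1 + 32 + 448 = 481.
Step 2: q^n = 5^8 = 390625.
Step 3: Hamming bound ⌊q^n / V_q(n,t)⌋ = ⌊390625/481⌋ = 812.
Step 4: Compare |C| = 498 to 812: satisfied.
The claimed |C| lies below the Hamming bound.


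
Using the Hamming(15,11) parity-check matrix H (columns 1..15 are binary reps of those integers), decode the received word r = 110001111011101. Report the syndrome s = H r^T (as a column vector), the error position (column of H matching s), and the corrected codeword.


s = (0, 1, 1, 0)^T, error position = 6, corrected codeword c = 110000111011101

Compute s = H r^T mod 2 one row at a time:
  s_1 = 1 + 1 + 0 + 1 + 1 + 1 + 0 + 1 = 6 ≡ 0 (mod 2).
  s_2 = 0 + 0 + 1 + 1 + 1 + 1 + 0 + 1 = 5 ≡ 1 (mod 2).
  s_3 = 1 + 0 + 1 + 1 + 0 + 1 + 0 + 1 = 5 ≡ 1 (mod 2).
  s_4 = 1 + 0 + 0 + 1 + 1 + 1 + 1 + 1 = 6 ≡ 0 (mod 2).
s = (0, 1, 1, 0)^T — this equals column 6 of H (binary 0110), so error is at position 6.
Correct: flip bit 6 of r = 110001111011101 to get c = 110000111011101.


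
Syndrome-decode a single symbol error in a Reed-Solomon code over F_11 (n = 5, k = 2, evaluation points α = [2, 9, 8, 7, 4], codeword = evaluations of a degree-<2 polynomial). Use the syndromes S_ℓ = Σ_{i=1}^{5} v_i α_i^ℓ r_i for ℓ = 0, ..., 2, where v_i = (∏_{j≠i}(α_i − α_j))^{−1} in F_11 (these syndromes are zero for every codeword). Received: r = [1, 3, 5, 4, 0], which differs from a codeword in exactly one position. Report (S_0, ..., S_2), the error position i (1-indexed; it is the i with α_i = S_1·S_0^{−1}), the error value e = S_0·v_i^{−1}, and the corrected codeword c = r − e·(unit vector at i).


S = (2, 5, 7), error at position 3, error magnitude e = 7, c = [1, 3, 9, 4, 0].

Step 1: column multipliers v_i = (∏_{j≠i}(α_i − α_j))^{−1} mod 11.
  i = 1 (α = 2): (2−9)(2−8)(2−7)(2−4) = (−7)·(−6)·(−5)·(−2) = 420 ≡ 2, so v_1 = 2^{−1} = 6 (mod 11).
  i = 2 (α = 9): (9−2)(9−8)(9−7)(9−4) = 7·1·2·5 = 70 ≡ 4, so v_2 = 4^{−1} = 3 (mod 11).
  i = 3 (α = 8): (8−2)(8−9)(8−7)(8−4) = 6·(−1)·1·4 = −24 ≡ 9, so v_3 = 9^{−1} = 5 (mod 11).
  i = 4 (α = 7): (7−2)(7−9)(7−8)(7−4) = 5·(−2)·(−1)·3 = 30 ≡ 8, so v_4 = 8^{−1} = 7 (mod 11).
  i = 5 (α = 4): (4−2)(4−9)(4−8)(4−7) = 2·(−5)·(−4)·(−3) = −120 ≡ 1, so v_5 = 1^{−1} = 1 (mod 11).
  v = [6, 3, 5, 7, 1].
Step 2: syndromes of r = [1, 3, 5, 4, 0] (all sums mod 11).
  S_0 = Σ v_i r_i = 6·1 + 3·3 + 5·5 + 7·4 + 1·0 = 68 ≡ 2.
  S_1 = Σ v_i α_i r_i = 6·2·1 + 3·9·3 + 5·8·5 + 7·7·4 + 1·4·0 = 489 ≡ 5.
  α_i^2 mod 11 = [4, 4, 9, 5, 5].
  S_2 = Σ v_i α_i^2 r_i = 6·4·1 + 3·4·3 + 5·9·5 + 7·5·4 + 1·5·0 = 425 ≡ 7.
  S = (2, 5, 7) ≠ 0, so r is not a codeword (an error is present).
Step 3: locate the error. For a single error e at position i, S_ℓ = v_i·e·α_i^ℓ, so α_err = S_1/S_0.
  S_0^{−1} = 2^{−1} = 6 (mod 11), so α_err = 5·6 = 30 ≡ 8 = α_3. Error position i = 3.
  Consistency check: S_2/S_1 = 7·9 = 63 ≡ 8 = α_err ✓ (single-error assumption holds).
Step 4: error magnitude e = S_0/v_3 = S_0·∏_{j≠3}(α_3 − α_j) = 2·9 = 18 ≡ 7 (mod 11).
Step 5: correct position 3: c_3 = r_3 − e = 5 − 7 ≡ 9 (mod 11). Hence c = [1, 3, 9, 4, 0].
  Check: interpolating c through the α_i gives m(x) = 2 + 5·x (degree < 2) with m(α_i) = c_i for every i, so c is indeed a codeword.


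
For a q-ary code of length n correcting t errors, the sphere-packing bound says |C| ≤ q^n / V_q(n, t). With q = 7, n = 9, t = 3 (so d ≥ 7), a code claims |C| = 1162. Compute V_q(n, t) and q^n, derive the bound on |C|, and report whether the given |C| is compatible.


V_q(n, t) = 19495, q^n = 40353607, Hamming bound = 2069, |C| = 1162 ≤ bound (satisfied).

Step 1: Compute V_q(n, t) = Σ_{j=0}^3 C(n, j) (q−1)^j.
  j = 0: C(9,0)·(6)^0 = 1·1 = 1.
  j = 1: C(9,1)·(6)^1 = 9·6 = 54.
  j = 2: C(9,2)·(6)^2 = 36·36 = 1296.
  j = 3: C(9,3)·(6)^3 = 84·216 = 18144.
  V_q(n, t) = 1 + 54 + 1296 + 18144 = 19495.
Step 2: q^n = 7^9 = 40353607.
Step 3: Hamming bound ⌊q^n / V_q(n,t)⌋ = ⌊40353607/19495⌋ = 2069.
Step 4: Compare |C| = 1162 to 2069: satisfied.
The claimed |C| lies below the Hamming bound.


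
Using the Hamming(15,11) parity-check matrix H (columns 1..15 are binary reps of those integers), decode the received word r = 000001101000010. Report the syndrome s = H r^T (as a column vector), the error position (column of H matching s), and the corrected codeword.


s = (0, 1, 1, 0)^T, error position = 6, corrected codeword c = 000000101000010

Compute s = H r^T mod 2 one row at a time:
  s_1 = 0 + 1 + 0 + 0 + 0 + 0 + 1 + 0 = 2 ≡ 0 (mod 2).
  s_2 = 0 + 0 + 1 + 1 + 0 + 0 + 1 + 0 = 3 ≡ 1 (mod 2).
  s_3 = 0 + 0 + 1 + 1 + 0 + 0 + 1 + 0 = 3 ≡ 1 (mod 2).
  s_4 = 0 + 0 + 0 + 1 + 1 + 0 + 0 + 0 = 2 ≡ 0 (mod 2).
s = (0, 1, 1, 0)^T — this equals column 6 of H (binary 0110), so error is at position 6.
Correct: flip bit 6 of r = 000001101000010 to get c = 000000101000010.


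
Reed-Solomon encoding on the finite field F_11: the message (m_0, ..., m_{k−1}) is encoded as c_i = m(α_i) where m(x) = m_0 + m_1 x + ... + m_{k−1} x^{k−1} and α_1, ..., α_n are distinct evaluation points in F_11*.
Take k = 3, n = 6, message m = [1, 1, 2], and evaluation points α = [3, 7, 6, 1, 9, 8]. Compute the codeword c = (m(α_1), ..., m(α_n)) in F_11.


c = [0, 7, 2, 4, 7, 5]

Message polynomial: m(x) = 1 + 1·x + 2·x^2 (mod 11).
For each evaluation point α_i, compute m(α_i) mod 11:
  α_1 = 3: Horner steps 2 → 7 → 0, so m(3) = 0.
  α_2 = 7: Horner steps 2 → 4 → 7, so m(7) = 7.
  α_3 = 6: Horner steps 2 → 2 → 2, so m(6) = 2.
  α_4 = 1: Horner steps 2 → 3 → 4, so m(1) = 4.
  α_5 = 9: Horner steps 2 → 8 → 7, so m(9) = 7.
  α_6 = 8: Horner steps 2 → 6 → 5, so m(8) = 5.
Codeword c = [0, 7, 2, 4, 7, 5] ∈ F_11^6.


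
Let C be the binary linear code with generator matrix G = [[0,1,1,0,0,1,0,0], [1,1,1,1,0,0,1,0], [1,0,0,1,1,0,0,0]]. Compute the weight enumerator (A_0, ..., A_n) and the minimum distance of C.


Weight distribution: A_0 = 1, A_3 = 3, A_4 = 2, A_5 = 1, A_6 = 1. Minimum distance d = 3.

Enumerate all 2^3 = 8 messages m ∈ F_2^3.
For each, compute codeword c = mG in F_2^8, then tally its weight.
  m = 000 → c = 00000000, weight = 0.
  m = 100 → c = 01100100, weight = 3.
  m = 010 → c = 11110010, weight = 5.
  m = 110 → c = 10010110, weight = 4.
  m = 001 → c = 10011000, weight = 3.
  m = 101 → c = 11111100, weight = 6.
  m = 011 → c = 01101010, weight = 4.
  m = 111 → c = 00001110, weight = 3.
Tally weights:
  weight 0: 1 codewords.
  weight 3: 3 codewords.
  weight 4: 2 codewords.
  weight 5: 1 codewords.
  weight 6: 1 codewords.
Minimum distance d = smallest w > 0 with A_w > 0 = 3.
Sanity: Σ A_w = 8 = 2^3 = 8 ✓.


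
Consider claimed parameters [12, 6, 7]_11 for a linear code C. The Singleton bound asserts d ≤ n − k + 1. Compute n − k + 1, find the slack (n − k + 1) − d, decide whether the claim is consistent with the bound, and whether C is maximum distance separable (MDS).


Singleton RHS = n − k + 1 = 7, slack = 0, bound satisfied, MDS.

Singleton bound: d ≤ n − k + 1.
Here n = 12, k = 6, so n − k + 1 = 7.
Given d = 7, check d ≤ 7: YES.
Slack = (n − k + 1) − d = 0.
The code is MDS (slack = 0).
Description: the claimed parameters are [12, 6, 7]_11; such a code would be MDS (meets Singleton bound).


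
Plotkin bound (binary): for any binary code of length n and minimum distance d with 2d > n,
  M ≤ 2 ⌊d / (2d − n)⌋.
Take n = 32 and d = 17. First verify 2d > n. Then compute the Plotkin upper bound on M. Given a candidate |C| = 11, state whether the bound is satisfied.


Plotkin bound M ≤ 16; given |C| = 11 ≤ bound (satisfied).

Check applicability: 2d = 34, n = 32.
2d − n = 2 > 0, so Plotkin applies.
Compute d/(2d−n) = 17/2 ≈ 8.5000.
⌊d/(2d−n)⌋ = 8.
Plotkin bound: M ≤ 2·8 = 16.
Given |C| = 11, check: satisfied.
This |C| is below the Plotkin bound.


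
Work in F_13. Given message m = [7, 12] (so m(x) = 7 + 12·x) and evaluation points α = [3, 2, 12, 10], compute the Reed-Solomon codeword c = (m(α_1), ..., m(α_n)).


c = [4, 5, 8, 10]

Message polynomial: m(x) = 7 + 12·x (mod 13).
For each evaluation point α_i, compute m(α_i) mod 13:
  α_1 = 3: Horner steps 12 → 4, so m(3) = 4.
  α_2 = 2: Horner steps 12 → 5, so m(2) = 5.
  α_3 = 12: Horner steps 12 → 8, so m(12) = 8.
  α_4 = 10: Horner steps 12 → 10, so m(10) = 10.
Codeword c = [4, 5, 8, 10] ∈ F_13^4.


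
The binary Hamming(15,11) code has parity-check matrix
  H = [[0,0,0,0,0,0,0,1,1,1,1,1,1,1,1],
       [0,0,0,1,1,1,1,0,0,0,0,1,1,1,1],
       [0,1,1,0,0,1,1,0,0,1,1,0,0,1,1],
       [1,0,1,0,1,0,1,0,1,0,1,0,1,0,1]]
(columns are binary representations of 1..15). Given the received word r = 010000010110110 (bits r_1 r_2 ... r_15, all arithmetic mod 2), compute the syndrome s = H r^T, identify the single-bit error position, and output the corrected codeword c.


s = (1, 0, 0, 0)^T, error position = 8, corrected codeword c = 010000000110110

Compute s = H r^T mod 2 one row at a time:
  s_1 = 1 + 0 + 1 + 1 + 0 + 1 + 1 + 0 = 5 ≡ 1 (mod 2).
  s_2 = 0 + 0 + 0 + 0 + 0 + 1 + 1 + 0 = 2 ≡ 0 (mod 2).
  s_3 = 1 + 0 + 0 + 0 + 1 + 1 + 1 + 0 = 4 ≡ 0 (mod 2).
  s_4 = 0 + 0 + 0 + 0 + 0 + 1 + 1 + 0 = 2 ≡ 0 (mod 2).
s = (1, 0, 0, 0)^T — this equals column 8 of H (binary 1000), so error is at position 8.
Correct: flip bit 8 of r = 010000010110110 to get c = 010000000110110.


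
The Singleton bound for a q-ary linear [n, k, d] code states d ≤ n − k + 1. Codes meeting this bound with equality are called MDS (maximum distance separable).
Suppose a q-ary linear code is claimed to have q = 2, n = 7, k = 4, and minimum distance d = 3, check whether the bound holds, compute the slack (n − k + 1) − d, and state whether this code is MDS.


Singleton RHS = n − k + 1 = 4, slack = 1, bound satisfied, not MDS.

Singleton bound: d ≤ n − k + 1.
Here n = 7, k = 4, so n − k + 1 = 4.
Given d = 3, check d ≤ 4: YES.
Slack = (n − k + 1) − d = 1.
The code is NOT MDS (slack = 1 > 0).
Description: the claimed parameters are [7, 4, 3]_2; such a code would be non-MDS.


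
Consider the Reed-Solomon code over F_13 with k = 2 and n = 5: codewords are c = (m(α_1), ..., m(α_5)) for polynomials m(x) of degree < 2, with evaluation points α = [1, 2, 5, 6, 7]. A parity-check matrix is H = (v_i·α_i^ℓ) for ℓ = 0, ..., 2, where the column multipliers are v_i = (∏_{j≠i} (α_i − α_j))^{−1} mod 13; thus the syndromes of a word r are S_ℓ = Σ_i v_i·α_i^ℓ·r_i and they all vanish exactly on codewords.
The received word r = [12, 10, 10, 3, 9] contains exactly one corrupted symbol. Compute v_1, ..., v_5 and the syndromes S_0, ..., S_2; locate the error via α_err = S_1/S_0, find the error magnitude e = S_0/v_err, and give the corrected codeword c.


S = (1, 2, 4), error at position 2, error magnitude e = 5, c = [12, 5, 10, 3, 9].

Step 1: column multipliers v_i = (∏_{j≠i}(α_i − α_j))^{−1} mod 13.
  i = 1 (α = 1): (1−2)(1−5)(1−6)(1−7) = (−1)·(−4)·(−5)·(−6) = 120 ≡ 3, so v_1 = 3^{−1} = 9 (mod 13).
  i = 2 (α = 2): (2−1)(2−5)(2−6)(2−7) = 1·(−3)·(−4)·(−5) = −60 ≡ 5, so v_2 = 5^{−1} = 8 (mod 13).
  i = 3 (α = 5): (5−1)(5−2)(5−6)(5−7) = 4·3·(−1)·(−2) = 24 ≡ 11, so v_3 = 11^{−1} = 6 (mod 13).
  i = 4 (α = 6): (6−1)(6−2)(6−5)(6−7) = 5·4·1·(−1) = −20 ≡ 6, so v_4 = 6^{−1} = 11 (mod 13).
  i = 5 (α = 7): (7−1)(7−2)(7−5)(7−6) = 6·5·2·1 = 60 ≡ 8, so v_5 = 8^{−1} = 5 (mod 13).
  v = [9, 8, 6, 11, 5].
Step 2: syndromes of r = [12, 10, 10, 3, 9] (all sums mod 13).
  S_0 = Σ v_i r_i = 9·12 + 8·10 + 6·10 + 11·3 + 5·9 = 326 ≡ 1.
  S_1 = Σ v_i α_i r_i = 9·1·12 + 8·2·10 + 6·5·10 + 11·6·3 + 5·7·9 = 1081 ≡ 2.
  α_i^2 mod 13 = [1, 4, 12, 10, 10].
  S_2 = Σ v_i α_i^2 r_i = 9·1·12 + 8·4·10 + 6·12·10 + 11·10·3 + 5·10·9 = 1928 ≡ 4.
  S = (1, 2, 4) ≠ 0, so r is not a codeword (an error is present).
Step 3: locate the error. For a single error e at position i, S_ℓ = v_i·e·α_i^ℓ, so α_err = S_1/S_0.
  S_0^{−1} = 1^{−1} = 1 (mod 13), so α_err = 2·1 = 2 ≡ 2 = α_2. Error position i = 2.
  Consistency check: S_2/S_1 = 4·7 = 28 ≡ 2 = α_err ✓ (single-error assumption holds).
Step 4: error magnitude e = S_0/v_2 = S_0·∏_{j≠2}(α_2 − α_j) = 1·5 = 5 ≡ 5 (mod 13).
Step 5: correct position 2: c_2 = r_2 − e = 10 − 5 ≡ 5 (mod 13). Hence c = [12, 5, 10, 3, 9].
  Check: interpolating c through the α_i gives m(x) = 6 + 6·x (degree < 2) with m(α_i) = c_i for every i, so c is indeed a codeword.


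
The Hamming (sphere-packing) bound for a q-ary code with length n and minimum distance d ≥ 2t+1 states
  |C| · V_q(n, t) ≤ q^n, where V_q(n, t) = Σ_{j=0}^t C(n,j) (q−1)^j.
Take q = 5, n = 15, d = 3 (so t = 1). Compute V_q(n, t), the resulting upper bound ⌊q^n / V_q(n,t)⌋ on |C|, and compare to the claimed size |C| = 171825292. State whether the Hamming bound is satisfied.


V_q(n, t) = 61, q^n = 30517578125, Hamming bound = 500288165, |C| = 171825292 ≤ bound (satisfied).

Step 1: Compute V_q(n, t) = Σ_{j=0}^1 C(n, j) (q−1)^j.
  j = 0: C(15,0)·(4)^0 = 1·1 = 1.
  j = 1: C(15,1)·(4)^1 = 15·4 = 60.
  V_q(n, t) = 1 + 60 = 61.
Step 2: q^n = 5^15 = 30517578125.
Step 3: Hamming bound ⌊q^n / V_q(n,t)⌋ = ⌊30517578125/61⌋ = 500288165.
Step 4: Compare |C| = 171825292 to 500288165: satisfied.
The claimed |C| lies below the Hamming bound.


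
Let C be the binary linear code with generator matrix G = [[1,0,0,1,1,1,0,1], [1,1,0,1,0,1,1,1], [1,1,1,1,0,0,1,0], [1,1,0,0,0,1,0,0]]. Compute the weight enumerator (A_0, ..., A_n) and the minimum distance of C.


Weight distribution: A_0 = 1, A_3 = 4, A_4 = 5, A_5 = 4, A_6 = 2. Minimum distance d = 3.

Enumerate all 2^4 = 16 messages m ∈ F_2^4.
For each, compute codeword c = mG in F_2^8, then tally its weight.
  m = 0000 → c = 00000000, weight = 0.
  m = 1000 → c = 10011101, weight = 5.
  m = 0100 → c = 11010111, weight = 6.
  m = 1100 → c = 01001010, weight = 3.
  m = 0010 → c = 11110010, weight = 5.
  m = 1010 → c = 01101111, weight = 6.
  m = 0110 → c = 00100101, weight = 3.
  m = 1110 → c = 10111000, weight = 4.
  m = 0001 → c = 11000100, weight = 3.
  m = 1001 → c = 01011001, weight = 4.
  m = 0101 → c = 00010011, weight = 3.
  m = 1101 → c = 10001110, weight = 4.
  m = 0011 → c = 00110110, weight = 4.
  m = 1011 → c = 10101011, weight = 5.
  m = 0111 → c = 11100001, weight = 4.
  m = 1111 → c = 01111100, weight = 5.
Tally weights:
  weight 0: 1 codewords.
  weight 3: 4 codewords.
  weight 4: 5 codewords.
  weight 5: 4 codewords.
  weight 6: 2 codewords.
Minimum distance d = smallest w > 0 with A_w > 0 = 3.
Sanity: Σ A_w = 16 = 2^4 = 16 ✓.
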